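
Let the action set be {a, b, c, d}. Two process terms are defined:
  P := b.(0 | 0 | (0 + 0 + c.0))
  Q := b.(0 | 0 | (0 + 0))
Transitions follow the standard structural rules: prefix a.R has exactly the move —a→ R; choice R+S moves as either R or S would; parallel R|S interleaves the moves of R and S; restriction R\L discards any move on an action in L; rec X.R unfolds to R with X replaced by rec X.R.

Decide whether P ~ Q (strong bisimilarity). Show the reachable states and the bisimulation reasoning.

NO

P's transition system — 3 states:
  m0 = b.(0 | 0 | (0 + 0 + c.0)) ⊢ -b-> m1
  m1 = 0 | 0 | (0 + 0 + c.0) ⊢ -c-> m2
  m2 = 0 | 0 | 0 ⊢ ∅
Q's transition system — 2 states:
  n0 = b.(0 | 0 | (0 + 0)) ⊢ -b-> n1
  n1 = 0 | 0 | (0 + 0) ⊢ ∅
Coarsest stable partition (strong bisimilarity classes):
  B0 = {m0}
  B1 = {m1}
  B2 = {m2, n1}
  B3 = {n0}
m0 ∈ B0, n0 ∈ B3 → different blocks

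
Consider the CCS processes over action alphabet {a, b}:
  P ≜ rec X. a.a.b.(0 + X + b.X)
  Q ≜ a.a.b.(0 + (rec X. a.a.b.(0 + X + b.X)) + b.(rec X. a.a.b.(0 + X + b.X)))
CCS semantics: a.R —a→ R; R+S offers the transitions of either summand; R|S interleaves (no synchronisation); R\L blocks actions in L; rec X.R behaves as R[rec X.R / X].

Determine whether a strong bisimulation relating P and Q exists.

P's transition system — 4 states:
  s0 = rec X. a.a.b.(0 + X + b.X) :: -a-> s1
  s1 = a.b.(0 + (rec X. a.a.b.(0 + X + b.X)) + b.(rec X. a.a.b.(0 + X + b.X))) :: -a-> s2
  s2 = b.(0 + (rec X. a.a.b.(0 + X + b.X)) + b.(rec X. a.a.b.(0 + X + b.X))) :: -b-> s3
  s3 = 0 + (rec X. a.a.b.(0 + X + b.X)) + b.(rec X. a.a.b.(0 + X + b.X)) :: -a-> s1, -b-> s0
Q's transition system — 5 states:
  t0 = a.a.b.(0 + (rec X. a.a.b.(0 + X + b.X)) + b.(rec X. a.a.b.(0 + X + b.X))) :: -a-> t1
  t1 = a.b.(0 + (rec X. a.a.b.(0 + X + b.X)) + b.(rec X. a.a.b.(0 + X + b.X))) :: -a-> t2
  t2 = b.(0 + (rec X. a.a.b.(0 + X + b.X)) + b.(rec X. a.a.b.(0 + X + b.X))) :: -b-> t3
  t3 = 0 + (rec X. a.a.b.(0 + X + b.X)) + b.(rec X. a.a.b.(0 + X + b.X)) :: -a-> t1, -b-> t4
  t4 = rec X. a.a.b.(0 + X + b.X) :: -a-> t1
Bisimilarity quotient blocks:
  B0 = {s0, t0, t4}
  B1 = {s1, t1}
  B2 = {s2, t2}
  B3 = {s3, t3}
s0 ∈ B0, t0 ∈ B0 → same block

P ~ Q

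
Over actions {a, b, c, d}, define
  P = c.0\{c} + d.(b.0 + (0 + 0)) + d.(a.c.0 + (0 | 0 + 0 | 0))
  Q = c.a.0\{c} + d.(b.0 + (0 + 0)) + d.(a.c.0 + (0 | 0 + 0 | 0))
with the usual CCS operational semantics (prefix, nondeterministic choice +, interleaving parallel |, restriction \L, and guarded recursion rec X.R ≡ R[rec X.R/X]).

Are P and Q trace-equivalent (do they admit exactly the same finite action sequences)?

NO — witness ⟨ca⟩

LTS(P): 6 reachable states
  p0 = c.0\{c} + d.(b.0 + (0 + 0)) + d.(a.c.0 + (0 | 0 + 0 | 0)) | ··c··> p1, ··d··> p2, ··d··> p3
  p1 = 0\{c} | ∅
  p2 = a.c.0 + (0 | 0 + 0 | 0) | ··a··> p4
  p3 = b.0 + (0 + 0) | ··b··> p5
  p4 = c.0 | ··c··> p5
  p5 = 0 | ∅
LTS(Q): 7 reachable states
  q0 = c.a.0\{c} + d.(b.0 + (0 + 0)) + d.(a.c.0 + (0 | 0 + 0 | 0)) | ··c··> q1, ··d··> q2, ··d··> q3
  q1 = a.0\{c} | ··a··> q4
  q2 = a.c.0 + (0 | 0 + 0 | 0) | ··a··> q5
  q3 = b.0 + (0 + 0) | ··b··> q6
  q4 = 0\{c} | ∅
  q5 = c.0 | ··c··> q6
  q6 = 0 | ∅
Executing ca from Q (initial set {q0}):
  after c @ step 1: {q1}
  after a @ step 2: {q4}
  — Q admits the full trace.
Executing ca from P (initial set {p0}):
  after c @ step 1: {p1}
  after a @ step 2: no successor for P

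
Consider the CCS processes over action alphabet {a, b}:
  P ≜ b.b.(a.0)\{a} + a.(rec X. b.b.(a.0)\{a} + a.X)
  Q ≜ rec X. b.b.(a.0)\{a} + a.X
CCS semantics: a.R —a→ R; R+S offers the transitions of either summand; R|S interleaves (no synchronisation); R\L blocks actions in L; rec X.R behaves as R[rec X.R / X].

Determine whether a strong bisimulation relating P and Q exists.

bisimilar

Reachable graph of P (4 states):
  u0 = b.b.(a.0)\{a} + a.(rec X. b.b.(a.0)\{a} + a.X) → ··a··> u1, ··b··> u2
  u1 = rec X. b.b.(a.0)\{a} + a.X → ··a··> u1, ··b··> u2
  u2 = b.(a.0)\{a} → ··b··> u3
  u3 = (a.0)\{a} → (no moves)
Reachable graph of Q (3 states):
  v0 = rec X. b.b.(a.0)\{a} + a.X → ··a··> v0, ··b··> v1
  v1 = b.(a.0)\{a} → ··b··> v2
  v2 = (a.0)\{a} → (no moves)
Coarsest stable partition (strong bisimilarity classes):
  B0 = {u0, u1, v0}
  B1 = {u2, v1}
  B2 = {u3, v2}
u0 ∈ B0, v0 ∈ B0 → same block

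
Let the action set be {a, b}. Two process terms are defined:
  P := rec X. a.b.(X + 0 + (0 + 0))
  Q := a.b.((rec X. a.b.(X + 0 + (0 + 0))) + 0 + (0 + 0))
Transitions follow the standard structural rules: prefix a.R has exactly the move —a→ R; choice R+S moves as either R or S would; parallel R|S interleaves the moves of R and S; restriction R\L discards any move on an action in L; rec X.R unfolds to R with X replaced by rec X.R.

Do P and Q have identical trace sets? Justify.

traces(P) = traces(Q)

P's transition system — 3 states:
  m0 = rec X. a.b.(X + 0 + (0 + 0)) has moves --a--▸ m1
  m1 = b.((rec X. a.b.(X + 0 + (0 + 0))) + 0 + (0 + 0)) has moves --b--▸ m2
  m2 = (rec X. a.b.(X + 0 + (0 + 0))) + 0 + (0 + 0) has moves --a--▸ m1
Q's transition system — 3 states:
  n0 = a.b.((rec X. a.b.(X + 0 + (0 + 0))) + 0 + (0 + 0)) has moves --a--▸ n1
  n1 = b.((rec X. a.b.(X + 0 + (0 + 0))) + 0 + (0 + 0)) has moves --b--▸ n2
  n2 = (rec X. a.b.(X + 0 + (0 + 0))) + 0 + (0 + 0) has moves --a--▸ n1
Bisimilarity quotient blocks:
  B0 = {m0, m2, n0, n2}
  B1 = {m1, n1}
m0 ∈ B0, n0 ∈ B0 → same block
Bisimilar ⇒ trace-equivalent.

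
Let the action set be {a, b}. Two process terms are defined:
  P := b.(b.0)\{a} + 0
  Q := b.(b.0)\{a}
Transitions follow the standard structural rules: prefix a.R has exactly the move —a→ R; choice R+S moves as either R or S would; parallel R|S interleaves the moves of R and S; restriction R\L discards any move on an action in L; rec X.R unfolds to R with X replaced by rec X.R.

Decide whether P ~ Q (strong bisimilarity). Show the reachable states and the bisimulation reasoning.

P's transition system — 3 states:
  m0 = b.(b.0)\{a} + 0 :: —b→ m1
  m1 = (b.0)\{a} :: —b→ m2
  m2 = 0\{a} :: (no moves)
Q's transition system — 3 states:
  n0 = b.(b.0)\{a} :: —b→ n1
  n1 = (b.0)\{a} :: —b→ n2
  n2 = 0\{a} :: (no moves)
Coarsest stable partition (strong bisimilarity classes):
  B0 = {m0, n0}
  B1 = {m1, n1}
  B2 = {m2, n2}
m0 ∈ B0, n0 ∈ B0 → same block

bisimilar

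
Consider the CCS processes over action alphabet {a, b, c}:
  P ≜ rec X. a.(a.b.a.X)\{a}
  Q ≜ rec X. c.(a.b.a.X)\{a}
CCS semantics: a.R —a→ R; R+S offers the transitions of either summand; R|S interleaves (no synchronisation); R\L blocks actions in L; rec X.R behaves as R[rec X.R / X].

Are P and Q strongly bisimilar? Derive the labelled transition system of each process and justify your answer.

P's transition system — 2 states:
  s0 = rec X. a.(a.b.a.X)\{a} :: —a→ s1
  s1 = (a.b.a.(rec X. a.(a.b.a.X)\{a}))\{a} :: ∅
Q's transition system — 2 states:
  t0 = rec X. c.(a.b.a.X)\{a} :: —c→ t1
  t1 = (a.b.a.(rec X. c.(a.b.a.X)\{a}))\{a} :: ∅
Coarsest stable partition (strong bisimilarity classes):
  B0 = {s0}
  B1 = {s1, t1}
  B2 = {t0}
s0 ∈ B0, t0 ∈ B2 → different blocks

P ≁ Q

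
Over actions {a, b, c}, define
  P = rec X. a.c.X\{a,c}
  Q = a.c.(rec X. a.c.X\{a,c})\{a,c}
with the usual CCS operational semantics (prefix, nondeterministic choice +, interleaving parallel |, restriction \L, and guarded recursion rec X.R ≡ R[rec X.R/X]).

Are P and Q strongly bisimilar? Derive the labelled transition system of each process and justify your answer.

LTS(P): 3 reachable states
  u0 = rec X. a.c.X\{a,c} | =a=> u1
  u1 = c.(rec X. a.c.X\{a,c})\{a,c} | =c=> u2
  u2 = (rec X. a.c.X\{a,c})\{a,c} | stopped
LTS(Q): 3 reachable states
  v0 = a.c.(rec X. a.c.X\{a,c})\{a,c} | =a=> v1
  v1 = c.(rec X. a.c.X\{a,c})\{a,c} | =c=> v2
  v2 = (rec X. a.c.X\{a,c})\{a,c} | stopped
Coarsest stable partition (strong bisimilarity classes):
  B0 = {u0, v0}
  B1 = {u1, v1}
  B2 = {u2, v2}
u0 ∈ B0, v0 ∈ B0 → same block

P ~ Q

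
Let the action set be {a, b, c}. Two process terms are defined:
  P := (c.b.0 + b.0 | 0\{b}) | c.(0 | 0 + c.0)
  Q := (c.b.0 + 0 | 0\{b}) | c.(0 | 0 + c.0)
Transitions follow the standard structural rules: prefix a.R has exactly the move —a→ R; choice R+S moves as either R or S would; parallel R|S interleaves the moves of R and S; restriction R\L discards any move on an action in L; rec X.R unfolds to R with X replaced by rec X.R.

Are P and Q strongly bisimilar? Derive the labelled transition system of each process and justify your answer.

P ≁ Q

P's transition system — 12 states:
  m0 = (c.b.0 + b.0 | 0\{b}) | c.(0 | 0 + c.0) :: --b--▸ m1, --c--▸ m2, --c--▸ m3
  m1 = 0 | 0\{b} | c.(0 | 0 + c.0) :: --c--▸ m4
  m2 = (c.b.0 + b.0 | 0\{b}) | (0 | 0 + c.0) :: --b--▸ m4, --c--▸ m5, --c--▸ m6
  m3 = b.0 | c.(0 | 0 + c.0) :: --b--▸ m7, --c--▸ m6
  m4 = 0 | 0\{b} | (0 | 0 + c.0) :: --c--▸ m8
  m5 = (c.b.0 + b.0 | 0\{b}) | 0 :: --b--▸ m8, --c--▸ m9
  m6 = b.0 | (0 | 0 + c.0) :: --b--▸ m10, --c--▸ m9
  m7 = 0 | c.(0 | 0 + c.0) :: --c--▸ m10
  m8 = 0 | 0\{b} | 0 :: deadlocked
  m9 = b.0 | 0 :: --b--▸ m11
  m10 = 0 | (0 | 0 + c.0) :: --c--▸ m11
  m11 = 0 | 0 :: deadlocked
Q's transition system — 9 states:
  n0 = (c.b.0 + 0 | 0\{b}) | c.(0 | 0 + c.0) :: --c--▸ n1, --c--▸ n2
  n1 = (c.b.0 + 0 | 0\{b}) | (0 | 0 + c.0) :: --c--▸ n3, --c--▸ n4
  n2 = b.0 | c.(0 | 0 + c.0) :: --b--▸ n5, --c--▸ n4
  n3 = (c.b.0 + 0 | 0\{b}) | 0 :: --c--▸ n6
  n4 = b.0 | (0 | 0 + c.0) :: --b--▸ n7, --c--▸ n6
  n5 = 0 | c.(0 | 0 + c.0) :: --c--▸ n7
  n6 = b.0 | 0 :: --b--▸ n8
  n7 = 0 | (0 | 0 + c.0) :: --c--▸ n8
  n8 = 0 | 0 :: deadlocked
Coarsest stable partition (strong bisimilarity classes):
  B0 = {m0}
  B1 = {m3, n2}
  B2 = {m6, n4}
  B3 = {m10, m4, n7}
  B4 = {m11, m8, n8}
  B5 = {m9, n6}
  B6 = {m1, m7, n5}
  B7 = {m2}
  B8 = {m5}
  B9 = {n0}
  B10 = {n1}
  B11 = {n3}
m0 ∈ B0, n0 ∈ B9 → different blocks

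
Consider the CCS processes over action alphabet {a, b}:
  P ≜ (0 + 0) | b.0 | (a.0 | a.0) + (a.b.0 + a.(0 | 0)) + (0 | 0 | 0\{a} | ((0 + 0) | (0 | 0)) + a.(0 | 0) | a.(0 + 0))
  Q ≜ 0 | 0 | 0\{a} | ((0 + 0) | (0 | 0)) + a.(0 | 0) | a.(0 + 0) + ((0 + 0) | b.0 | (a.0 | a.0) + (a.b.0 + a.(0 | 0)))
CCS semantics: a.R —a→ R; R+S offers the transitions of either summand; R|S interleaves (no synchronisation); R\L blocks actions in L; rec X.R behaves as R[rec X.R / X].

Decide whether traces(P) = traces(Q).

Reachable graph of P (14 states):
  s0 = (0 + 0) | b.0 | (a.0 | a.0) + (a.b.0 + a.(0 | 0)) + (0 | 0 | 0\{a} | ((0 + 0) | (0 | 0)) + a.(0 | 0) | a.(0 + 0)) has moves ··a··> s1, ··a··> s2, ··a··> s3, ··a··> s4, ··a··> s5, ··a··> s6, ··b··> s7
  s1 = (0 + 0) | b.0 | (0 | a.0) has moves ··a··> s8, ··b··> s9
  s2 = (0 + 0) | b.0 | (a.0 | 0) has moves ··a··> s8, ··b··> s10
  s3 = 0 | 0 has moves stopped
  s4 = 0 | 0 | a.(0 + 0) has moves ··a··> s11
  s5 = a.(0 | 0) | (0 + 0) has moves ··a··> s11
  s6 = b.0 has moves ··b··> s12
  s7 = (0 + 0) | 0 | (a.0 | a.0) has moves ··a··> s10, ··a··> s9
  s8 = (0 + 0) | b.0 | (0 | 0) has moves ··b··> s13
  s9 = (0 + 0) | 0 | (0 | a.0) has moves ··a··> s13
  s10 = (0 + 0) | 0 | (a.0 | 0) has moves ··a··> s13
  s11 = 0 | 0 | (0 + 0) has moves stopped
  s12 = 0 has moves stopped
  s13 = (0 + 0) | 0 | (0 | 0) has moves stopped
Reachable graph of Q (14 states):
  t0 = 0 | 0 | 0\{a} | ((0 + 0) | (0 | 0)) + a.(0 | 0) | a.(0 + 0) + ((0 + 0) | b.0 | (a.0 | a.0) + (a.b.0 + a.(0 | 0))) has moves ··a··> t1, ··a··> t2, ··a··> t3, ··a··> t4, ··a··> t5, ··a··> t6, ··b··> t7
  t1 = (0 + 0) | b.0 | (0 | a.0) has moves ··a··> t8, ··b··> t9
  t2 = (0 + 0) | b.0 | (a.0 | 0) has moves ··a··> t8, ··b··> t10
  t3 = 0 | 0 has moves stopped
  t4 = 0 | 0 | a.(0 + 0) has moves ··a··> t11
  t5 = a.(0 | 0) | (0 + 0) has moves ··a··> t11
  t6 = b.0 has moves ··b··> t12
  t7 = (0 + 0) | 0 | (a.0 | a.0) has moves ··a··> t10, ··a··> t9
  t8 = (0 + 0) | b.0 | (0 | 0) has moves ··b··> t13
  t9 = (0 + 0) | 0 | (0 | a.0) has moves ··a··> t13
  t10 = (0 + 0) | 0 | (a.0 | 0) has moves ··a··> t13
  t11 = 0 | 0 | (0 + 0) has moves stopped
  t12 = 0 has moves stopped
  t13 = (0 + 0) | 0 | (0 | 0) has moves stopped
Partition-refinement fixed point:
  B0 = {s0, t0}
  B1 = {s1, s2, t1, t2}
  B2 = {s10, s4, s5, s9, t10, t4, t5, t9}
  B3 = {s11, s12, s13, s3, t11, t12, t13, t3}
  B4 = {s6, s8, t6, t8}
  B5 = {s7, t7}
s0 ∈ B0, t0 ∈ B0 → same block
Bisimilar ⇒ trace-equivalent.

YES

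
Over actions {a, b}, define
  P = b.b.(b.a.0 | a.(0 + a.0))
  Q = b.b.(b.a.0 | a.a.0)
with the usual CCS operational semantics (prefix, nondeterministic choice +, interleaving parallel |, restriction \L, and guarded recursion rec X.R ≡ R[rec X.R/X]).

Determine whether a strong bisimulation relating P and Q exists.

YES

LTS(P): 11 reachable states
  s0 = b.b.(b.a.0 | a.(0 + a.0)) ⊢ ··b··> s1
  s1 = b.(b.a.0 | a.(0 + a.0)) ⊢ ··b··> s2
  s2 = b.a.0 | a.(0 + a.0) ⊢ ··a··> s3, ··b··> s4
  s3 = b.a.0 | (0 + a.0) ⊢ ··a··> s5, ··b··> s6
  s4 = a.0 | a.(0 + a.0) ⊢ ··a··> s6, ··a··> s7
  s5 = b.a.0 | 0 ⊢ ··b··> s8
  s6 = a.0 | (0 + a.0) ⊢ ··a··> s8, ··a··> s9
  s7 = 0 | a.(0 + a.0) ⊢ ··a··> s9
  s8 = a.0 | 0 ⊢ ··a··> s10
  s9 = 0 | (0 + a.0) ⊢ ··a··> s10
  s10 = 0 | 0 ⊢ ∅
LTS(Q): 11 reachable states
  t0 = b.b.(b.a.0 | a.a.0) ⊢ ··b··> t1
  t1 = b.(b.a.0 | a.a.0) ⊢ ··b··> t2
  t2 = b.a.0 | a.a.0 ⊢ ··a··> t3, ··b··> t4
  t3 = b.a.0 | a.0 ⊢ ··a··> t5, ··b··> t6
  t4 = a.0 | a.a.0 ⊢ ··a··> t6, ··a··> t7
  t5 = b.a.0 | 0 ⊢ ··b··> t8
  t6 = a.0 | a.0 ⊢ ··a··> t8, ··a··> t9
  t7 = 0 | a.a.0 ⊢ ··a··> t9
  t8 = a.0 | 0 ⊢ ··a··> t10
  t9 = 0 | a.0 ⊢ ··a··> t10
  t10 = 0 | 0 ⊢ ∅
Coarsest stable partition (strong bisimilarity classes):
  B0 = {s0, t0}
  B1 = {s1, t1}
  B2 = {s2, t2}
  B3 = {s3, t3}
  B4 = {s6, s7, t6, t7}
  B5 = {s8, s9, t8, t9}
  B6 = {s10, t10}
  B7 = {s5, t5}
  B8 = {s4, t4}
s0 ∈ B0, t0 ∈ B0 → same block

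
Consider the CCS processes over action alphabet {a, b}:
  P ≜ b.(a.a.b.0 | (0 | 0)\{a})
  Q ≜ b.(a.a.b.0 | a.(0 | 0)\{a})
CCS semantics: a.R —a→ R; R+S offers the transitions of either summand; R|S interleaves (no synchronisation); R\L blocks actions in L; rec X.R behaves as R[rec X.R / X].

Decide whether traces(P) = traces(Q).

LTS(P): 5 reachable states
  m0 = b.(a.a.b.0 | (0 | 0)\{a}) | —b→ m1
  m1 = a.a.b.0 | (0 | 0)\{a} | —a→ m2
  m2 = a.b.0 | (0 | 0)\{a} | —a→ m3
  m3 = b.0 | (0 | 0)\{a} | —b→ m4
  m4 = 0 | (0 | 0)\{a} | ∅
LTS(Q): 9 reachable states
  n0 = b.(a.a.b.0 | a.(0 | 0)\{a}) | —b→ n1
  n1 = a.a.b.0 | a.(0 | 0)\{a} | —a→ n2, —a→ n3
  n2 = a.a.b.0 | (0 | 0)\{a} | —a→ n4
  n3 = a.b.0 | a.(0 | 0)\{a} | —a→ n4, —a→ n5
  n4 = a.b.0 | (0 | 0)\{a} | —a→ n6
  n5 = b.0 | a.(0 | 0)\{a} | —a→ n6, —b→ n7
  n6 = b.0 | (0 | 0)\{a} | —b→ n8
  n7 = 0 | a.(0 | 0)\{a} | —a→ n8
  n8 = 0 | (0 | 0)\{a} | ∅
Executing baaa from Q (initial set {n0}):
  [1] b ⇒ {n1}
  [2] a ⇒ {n2, n3}
  [3] a ⇒ {n4, n5}
  [4] a ⇒ {n6}
  Q completes σ.
Executing baaa from P (initial set {m0}):
  [1] b ⇒ {m1}
  [2] a ⇒ {m2}
  [3] a ⇒ {m3}
  [4] a ⇒ no successor for P

NO — witness ⟨baaa⟩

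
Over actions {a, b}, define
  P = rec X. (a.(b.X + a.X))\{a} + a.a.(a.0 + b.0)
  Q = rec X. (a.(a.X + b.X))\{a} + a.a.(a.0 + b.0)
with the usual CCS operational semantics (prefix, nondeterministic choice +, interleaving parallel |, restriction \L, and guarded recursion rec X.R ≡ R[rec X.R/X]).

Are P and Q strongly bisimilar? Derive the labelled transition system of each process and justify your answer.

P's transition system — 4 states:
  m0 = rec X. (a.(b.X + a.X))\{a} + a.a.(a.0 + b.0) | —a→ m1
  m1 = a.(a.0 + b.0) | —a→ m2
  m2 = a.0 + b.0 | —a→ m3, —b→ m3
  m3 = 0 | deadlocked
Q's transition system — 4 states:
  n0 = rec X. (a.(a.X + b.X))\{a} + a.a.(a.0 + b.0) | —a→ n1
  n1 = a.(a.0 + b.0) | —a→ n2
  n2 = a.0 + b.0 | —a→ n3, —b→ n3
  n3 = 0 | deadlocked
Bisimilarity quotient blocks:
  B0 = {m0, n0}
  B1 = {m1, n1}
  B2 = {m2, n2}
  B3 = {m3, n3}
m0 ∈ B0, n0 ∈ B0 → same block

P ~ Q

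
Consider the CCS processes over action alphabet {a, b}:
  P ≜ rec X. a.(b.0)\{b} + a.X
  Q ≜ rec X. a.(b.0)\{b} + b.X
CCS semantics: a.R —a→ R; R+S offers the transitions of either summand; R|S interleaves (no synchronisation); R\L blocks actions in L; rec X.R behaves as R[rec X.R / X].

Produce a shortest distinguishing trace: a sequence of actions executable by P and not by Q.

LTS(P): 2 reachable states
  s0 = rec X. a.(b.0)\{b} + a.X has moves =a=> s0, =a=> s1
  s1 = (b.0)\{b} has moves (no moves)
LTS(Q): 2 reachable states
  t0 = rec X. a.(b.0)\{b} + b.X has moves =a=> t1, =b=> t0
  t1 = (b.0)\{b} has moves (no moves)
Run σ = ⟨aa⟩ on P: start {s0}
  step 1 (a): {s0, s1}
  step 2 (a): {s0, s1}
  ✓ P
Run σ = ⟨aa⟩ on Q: start {t0}
  step 1 (a): {t1}
  step 2 (a): ∅ (Q stuck)

aa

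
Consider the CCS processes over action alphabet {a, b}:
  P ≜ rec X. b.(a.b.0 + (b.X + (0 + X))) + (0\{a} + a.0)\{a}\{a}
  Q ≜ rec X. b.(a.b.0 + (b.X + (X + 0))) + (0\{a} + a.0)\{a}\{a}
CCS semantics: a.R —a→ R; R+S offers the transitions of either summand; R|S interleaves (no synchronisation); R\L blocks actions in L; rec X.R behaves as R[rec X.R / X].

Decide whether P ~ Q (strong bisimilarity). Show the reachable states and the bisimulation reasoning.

P ~ Q

P's transition system — 4 states:
  m0 = rec X. b.(a.b.0 + (b.X + (0 + X))) + (0\{a} + a.0)\{a}\{a} | --b--▸ m1
  m1 = a.b.0 + (b.(rec X. b.(a.b.0 + (b.X + (0 + X))) + (0\{a} + a.0)\{a}\{a}) + (0 + (rec X. b.(a.b.0 + (b.X + (0 + X))) + (0\{a} + a.0)\{a}\{a}))) | --a--▸ m2, --b--▸ m0, --b--▸ m1
  m2 = b.0 | --b--▸ m3
  m3 = 0 | deadlocked
Q's transition system — 4 states:
  n0 = rec X. b.(a.b.0 + (b.X + (X + 0))) + (0\{a} + a.0)\{a}\{a} | --b--▸ n1
  n1 = a.b.0 + (b.(rec X. b.(a.b.0 + (b.X + (X + 0))) + (0\{a} + a.0)\{a}\{a}) + ((rec X. b.(a.b.0 + (b.X + (X + 0))) + (0\{a} + a.0)\{a}\{a}) + 0)) | --a--▸ n2, --b--▸ n0, --b--▸ n1
  n2 = b.0 | --b--▸ n3
  n3 = 0 | deadlocked
Coarsest stable partition (strong bisimilarity classes):
  B0 = {m0, n0}
  B1 = {m1, n1}
  B2 = {m2, n2}
  B3 = {m3, n3}
m0 ∈ B0, n0 ∈ B0 → same block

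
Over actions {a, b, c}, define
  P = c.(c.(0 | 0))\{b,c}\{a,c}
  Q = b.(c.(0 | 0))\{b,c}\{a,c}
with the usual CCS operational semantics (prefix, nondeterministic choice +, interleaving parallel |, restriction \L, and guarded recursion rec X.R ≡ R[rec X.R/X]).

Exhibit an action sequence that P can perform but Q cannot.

P's transition system — 2 states:
  p0 = c.(c.(0 | 0))\{b,c}\{a,c} :: -c-> p1
  p1 = (c.(0 | 0))\{b,c}\{a,c} :: stopped
Q's transition system — 2 states:
  q0 = b.(c.(0 | 0))\{b,c}\{a,c} :: -b-> q1
  q1 = (c.(0 | 0))\{b,c}\{a,c} :: stopped
Trace ⟨c⟩ through P, begin at {p0}:
  [1] c ⇒ {p1}
  P completes σ.
Trace ⟨c⟩ through Q, begin at {q0}:
  [1] c ⇒ ∅  — Q cannot continue

c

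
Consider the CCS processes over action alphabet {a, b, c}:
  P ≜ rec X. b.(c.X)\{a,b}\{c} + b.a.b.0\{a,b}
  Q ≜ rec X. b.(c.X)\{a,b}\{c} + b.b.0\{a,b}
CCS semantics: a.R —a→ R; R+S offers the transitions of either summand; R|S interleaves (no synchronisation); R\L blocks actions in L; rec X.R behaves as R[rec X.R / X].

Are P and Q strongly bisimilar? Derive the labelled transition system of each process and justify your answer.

LTS(P): 5 reachable states
  s0 = rec X. b.(c.X)\{a,b}\{c} + b.a.b.0\{a,b} → -b-> s1, -b-> s2
  s1 = (c.(rec X. b.(c.X)\{a,b}\{c} + b.a.b.0\{a,b}))\{a,b}\{c} → (no moves)
  s2 = a.b.0\{a,b} → -a-> s3
  s3 = b.0\{a,b} → -b-> s4
  s4 = 0\{a,b} → (no moves)
LTS(Q): 4 reachable states
  t0 = rec X. b.(c.X)\{a,b}\{c} + b.b.0\{a,b} → -b-> t1, -b-> t2
  t1 = (c.(rec X. b.(c.X)\{a,b}\{c} + b.b.0\{a,b}))\{a,b}\{c} → (no moves)
  t2 = b.0\{a,b} → -b-> t3
  t3 = 0\{a,b} → (no moves)
Bisimilarity quotient blocks:
  B0 = {s0}
  B1 = {s1, s4, t1, t3}
  B2 = {s2}
  B3 = {s3, t2}
  B4 = {t0}
s0 ∈ B0, t0 ∈ B4 → different blocks

not bisimilar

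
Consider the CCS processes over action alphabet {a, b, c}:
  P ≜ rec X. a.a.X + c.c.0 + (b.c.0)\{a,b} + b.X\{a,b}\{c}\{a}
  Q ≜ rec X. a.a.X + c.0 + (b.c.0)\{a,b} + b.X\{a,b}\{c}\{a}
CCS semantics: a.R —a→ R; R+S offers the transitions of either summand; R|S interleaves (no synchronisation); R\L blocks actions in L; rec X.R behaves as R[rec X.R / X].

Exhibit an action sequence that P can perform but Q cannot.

cc

Reachable graph of P (5 states):
  s0 = rec X. a.a.X + c.c.0 + (b.c.0)\{a,b} + b.X\{a,b}\{c}\{a} ⊢ ··a··> s1, ··b··> s2, ··c··> s3
  s1 = a.(rec X. a.a.X + c.c.0 + (b.c.0)\{a,b} + b.X\{a,b}\{c}\{a}) ⊢ ··a··> s0
  s2 = (rec X. a.a.X + c.c.0 + (b.c.0)\{a,b} + b.X\{a,b}\{c}\{a})\{a,b}\{c}\{a} ⊢ ·
  s3 = c.0 ⊢ ··c··> s4
  s4 = 0 ⊢ ·
Reachable graph of Q (4 states):
  t0 = rec X. a.a.X + c.0 + (b.c.0)\{a,b} + b.X\{a,b}\{c}\{a} ⊢ ··a··> t1, ··b··> t2, ··c··> t3
  t1 = a.(rec X. a.a.X + c.0 + (b.c.0)\{a,b} + b.X\{a,b}\{c}\{a}) ⊢ ··a··> t0
  t2 = (rec X. a.a.X + c.0 + (b.c.0)\{a,b} + b.X\{a,b}\{c}\{a})\{a,b}\{c}\{a} ⊢ ·
  t3 = 0 ⊢ ·
Executing cc from P (initial set {s0}):
  after c @ step 1: {s3}
  after c @ step 2: {s4}
  — P admits the full trace.
Executing cc from Q (initial set {t0}):
  after c @ step 1: {t3}
  after c @ step 2: ∅  — Q cannot continue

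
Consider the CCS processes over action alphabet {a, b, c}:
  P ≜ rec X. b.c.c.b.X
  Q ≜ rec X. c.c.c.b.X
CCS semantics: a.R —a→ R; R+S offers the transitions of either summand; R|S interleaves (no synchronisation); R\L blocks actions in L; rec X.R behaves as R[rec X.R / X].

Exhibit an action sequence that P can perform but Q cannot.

LTS(P): 4 reachable states
  s0 = rec X. b.c.c.b.X has moves --b--▸ s1
  s1 = c.c.b.(rec X. b.c.c.b.X) has moves --c--▸ s2
  s2 = c.b.(rec X. b.c.c.b.X) has moves --c--▸ s3
  s3 = b.(rec X. b.c.c.b.X) has moves --b--▸ s0
LTS(Q): 4 reachable states
  t0 = rec X. c.c.c.b.X has moves --c--▸ t1
  t1 = c.c.b.(rec X. c.c.c.b.X) has moves --c--▸ t2
  t2 = c.b.(rec X. c.c.c.b.X) has moves --c--▸ t3
  t3 = b.(rec X. c.c.c.b.X) has moves --b--▸ t0
Executing b from P (initial set {s0}):
  after b @ step 1: {s1}
  — P admits the full trace.
Executing b from Q (initial set {t0}):
  after b @ step 1: ∅  — Q cannot continue

b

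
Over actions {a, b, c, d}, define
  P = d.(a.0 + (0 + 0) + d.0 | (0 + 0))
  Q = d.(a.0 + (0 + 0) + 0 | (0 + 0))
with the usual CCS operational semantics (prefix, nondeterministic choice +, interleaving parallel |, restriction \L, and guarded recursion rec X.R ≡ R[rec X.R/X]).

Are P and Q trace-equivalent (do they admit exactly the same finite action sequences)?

trace-distinct — witness ⟨dd⟩

LTS(P): 4 reachable states
  m0 = d.(a.0 + (0 + 0) + d.0 | (0 + 0)) has moves =d=> m1
  m1 = a.0 + (0 + 0) + d.0 | (0 + 0) has moves =a=> m2, =d=> m3
  m2 = 0 has moves (no moves)
  m3 = 0 | (0 + 0) has moves (no moves)
LTS(Q): 3 reachable states
  n0 = d.(a.0 + (0 + 0) + 0 | (0 + 0)) has moves =d=> n1
  n1 = a.0 + (0 + 0) + 0 | (0 + 0) has moves =a=> n2
  n2 = 0 has moves (no moves)
Trace ⟨dd⟩ through P, begin at {m0}:
  step 1 (d): {m1}
  step 2 (d): {m3}
  P completes σ.
Trace ⟨dd⟩ through Q, begin at {n0}:
  step 1 (d): {n1}
  step 2 (d): ∅ (Q stuck)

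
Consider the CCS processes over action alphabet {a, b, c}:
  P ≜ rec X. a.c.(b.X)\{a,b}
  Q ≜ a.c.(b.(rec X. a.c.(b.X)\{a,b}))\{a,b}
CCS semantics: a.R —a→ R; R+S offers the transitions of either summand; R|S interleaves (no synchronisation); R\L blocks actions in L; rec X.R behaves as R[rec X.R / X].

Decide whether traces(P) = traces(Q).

LTS(P): 3 reachable states
  m0 = rec X. a.c.(b.X)\{a,b} has moves ··a··> m1
  m1 = c.(b.(rec X. a.c.(b.X)\{a,b}))\{a,b} has moves ··c··> m2
  m2 = (b.(rec X. a.c.(b.X)\{a,b}))\{a,b} has moves stopped
LTS(Q): 3 reachable states
  n0 = a.c.(b.(rec X. a.c.(b.X)\{a,b}))\{a,b} has moves ··a··> n1
  n1 = c.(b.(rec X. a.c.(b.X)\{a,b}))\{a,b} has moves ··c··> n2
  n2 = (b.(rec X. a.c.(b.X)\{a,b}))\{a,b} has moves stopped
Coarsest stable partition (strong bisimilarity classes):
  B0 = {m0, n0}
  B1 = {m1, n1}
  B2 = {m2, n2}
m0 ∈ B0, n0 ∈ B0 → same block
Bisimilar ⇒ trace-equivalent.

trace-equivalent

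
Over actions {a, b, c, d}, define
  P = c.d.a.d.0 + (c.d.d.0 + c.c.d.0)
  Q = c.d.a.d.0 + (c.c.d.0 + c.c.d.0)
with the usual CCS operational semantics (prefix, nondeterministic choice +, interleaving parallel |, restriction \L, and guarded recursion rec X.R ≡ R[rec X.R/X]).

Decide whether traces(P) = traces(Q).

NO — witness ⟨cdd⟩

LTS(P): 7 reachable states
  p0 = c.d.a.d.0 + (c.d.d.0 + c.c.d.0) ⊢ -c-> p1, -c-> p2, -c-> p3
  p1 = c.d.0 ⊢ -c-> p4
  p2 = d.a.d.0 ⊢ -d-> p5
  p3 = d.d.0 ⊢ -d-> p4
  p4 = d.0 ⊢ -d-> p6
  p5 = a.d.0 ⊢ -a-> p4
  p6 = 0 ⊢ ·
LTS(Q): 6 reachable states
  q0 = c.d.a.d.0 + (c.c.d.0 + c.c.d.0) ⊢ -c-> q1, -c-> q2
  q1 = c.d.0 ⊢ -c-> q3
  q2 = d.a.d.0 ⊢ -d-> q4
  q3 = d.0 ⊢ -d-> q5
  q4 = a.d.0 ⊢ -a-> q3
  q5 = 0 ⊢ ·
Run σ = ⟨cdd⟩ on P: start {p0}
  [1] c ⇒ {p1, p2, p3}
  [2] d ⇒ {p4, p5}
  [3] d ⇒ {p6}
  — P admits the full trace.
Run σ = ⟨cdd⟩ on Q: start {q0}
  [1] c ⇒ {q1, q2}
  [2] d ⇒ {q4}
  [3] d ⇒ no successor for Q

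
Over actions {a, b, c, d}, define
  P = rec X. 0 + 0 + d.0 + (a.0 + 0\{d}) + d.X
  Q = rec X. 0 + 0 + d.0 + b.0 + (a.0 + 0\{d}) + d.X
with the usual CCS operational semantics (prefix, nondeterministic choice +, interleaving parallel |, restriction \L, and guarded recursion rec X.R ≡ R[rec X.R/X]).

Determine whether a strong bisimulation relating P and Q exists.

P ≁ Q

LTS(P): 2 reachable states
  p0 = rec X. 0 + 0 + d.0 + (a.0 + 0\{d}) + d.X ⊢ =a=> p1, =d=> p0, =d=> p1
  p1 = 0 ⊢ deadlocked
LTS(Q): 2 reachable states
  q0 = rec X. 0 + 0 + d.0 + b.0 + (a.0 + 0\{d}) + d.X ⊢ =a=> q1, =b=> q1, =d=> q0, =d=> q1
  q1 = 0 ⊢ deadlocked
Coarsest stable partition (strong bisimilarity classes):
  B0 = {p0}
  B1 = {p1, q1}
  B2 = {q0}
p0 ∈ B0, q0 ∈ B2 → different blocks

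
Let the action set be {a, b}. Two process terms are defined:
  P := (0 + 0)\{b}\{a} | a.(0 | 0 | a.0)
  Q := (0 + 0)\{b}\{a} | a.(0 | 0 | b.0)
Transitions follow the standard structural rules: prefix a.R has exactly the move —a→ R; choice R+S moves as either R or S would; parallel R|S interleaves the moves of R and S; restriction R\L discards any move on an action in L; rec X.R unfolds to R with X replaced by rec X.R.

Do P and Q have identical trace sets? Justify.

NO — witness ⟨aa⟩

P's transition system — 3 states:
  u0 = (0 + 0)\{b}\{a} | a.(0 | 0 | a.0) → -a-> u1
  u1 = (0 + 0)\{b}\{a} | (0 | 0 | a.0) → -a-> u2
  u2 = (0 + 0)\{b}\{a} | (0 | 0 | 0) → ∅
Q's transition system — 3 states:
  v0 = (0 + 0)\{b}\{a} | a.(0 | 0 | b.0) → -a-> v1
  v1 = (0 + 0)\{b}\{a} | (0 | 0 | b.0) → -b-> v2
  v2 = (0 + 0)\{b}\{a} | (0 | 0 | 0) → ∅
Trace ⟨aa⟩ through P, begin at {u0}:
  step 1 (a): {u1}
  step 2 (a): {u2}
  P completes σ.
Trace ⟨aa⟩ through Q, begin at {v0}:
  step 1 (a): {v1}
  step 2 (a): ∅  — Q cannot continue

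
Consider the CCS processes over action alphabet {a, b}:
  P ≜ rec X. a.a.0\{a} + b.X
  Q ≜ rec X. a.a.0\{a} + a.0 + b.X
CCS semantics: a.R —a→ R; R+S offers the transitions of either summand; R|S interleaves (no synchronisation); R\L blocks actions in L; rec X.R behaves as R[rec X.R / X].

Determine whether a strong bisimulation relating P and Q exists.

NO

P's transition system — 3 states:
  m0 = rec X. a.a.0\{a} + b.X :: =a=> m1, =b=> m0
  m1 = a.0\{a} :: =a=> m2
  m2 = 0\{a} :: (no moves)
Q's transition system — 4 states:
  n0 = rec X. a.a.0\{a} + a.0 + b.X :: =a=> n1, =a=> n2, =b=> n0
  n1 = 0 :: (no moves)
  n2 = a.0\{a} :: =a=> n3
  n3 = 0\{a} :: (no moves)
Coarsest stable partition (strong bisimilarity classes):
  B0 = {m0}
  B1 = {m1, n2}
  B2 = {m2, n1, n3}
  B3 = {n0}
m0 ∈ B0, n0 ∈ B3 → different blocks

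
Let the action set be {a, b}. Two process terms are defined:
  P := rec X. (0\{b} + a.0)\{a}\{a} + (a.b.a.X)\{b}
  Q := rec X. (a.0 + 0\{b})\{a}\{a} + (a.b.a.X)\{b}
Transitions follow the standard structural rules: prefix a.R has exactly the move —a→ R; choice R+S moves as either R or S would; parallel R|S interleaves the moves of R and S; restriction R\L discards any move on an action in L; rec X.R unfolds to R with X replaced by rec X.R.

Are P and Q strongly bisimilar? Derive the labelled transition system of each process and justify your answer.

LTS(P): 2 reachable states
  p0 = rec X. (0\{b} + a.0)\{a}\{a} + (a.b.a.X)\{b} | ··a··> p1
  p1 = (b.a.(rec X. (0\{b} + a.0)\{a}\{a} + (a.b.a.X)\{b}))\{b} | deadlocked
LTS(Q): 2 reachable states
  q0 = rec X. (a.0 + 0\{b})\{a}\{a} + (a.b.a.X)\{b} | ··a··> q1
  q1 = (b.a.(rec X. (a.0 + 0\{b})\{a}\{a} + (a.b.a.X)\{b}))\{b} | deadlocked
Coarsest stable partition (strong bisimilarity classes):
  B0 = {p0, q0}
  B1 = {p1, q1}
p0 ∈ B0, q0 ∈ B0 → same block

P ~ Q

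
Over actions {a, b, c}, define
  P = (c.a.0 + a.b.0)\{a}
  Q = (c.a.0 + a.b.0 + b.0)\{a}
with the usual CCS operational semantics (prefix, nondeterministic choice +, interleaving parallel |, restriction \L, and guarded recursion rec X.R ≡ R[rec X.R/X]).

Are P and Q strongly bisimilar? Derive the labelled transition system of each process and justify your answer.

NO

P's transition system — 2 states:
  s0 = (c.a.0 + a.b.0)\{a} ⊢ =c=> s1
  s1 = (a.0)\{a} ⊢ ∅
Q's transition system — 3 states:
  t0 = (c.a.0 + a.b.0 + b.0)\{a} ⊢ =b=> t1, =c=> t2
  t1 = 0\{a} ⊢ ∅
  t2 = (a.0)\{a} ⊢ ∅
Bisimilarity quotient blocks:
  B0 = {s0}
  B1 = {s1, t1, t2}
  B2 = {t0}
s0 ∈ B0, t0 ∈ B2 → different blocks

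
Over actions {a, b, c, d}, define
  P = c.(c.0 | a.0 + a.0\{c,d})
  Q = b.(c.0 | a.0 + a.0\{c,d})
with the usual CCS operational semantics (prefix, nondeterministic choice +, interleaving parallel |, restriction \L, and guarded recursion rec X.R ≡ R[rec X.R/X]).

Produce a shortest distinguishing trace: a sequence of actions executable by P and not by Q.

P's transition system — 6 states:
  p0 = c.(c.0 | a.0 + a.0\{c,d}) has moves —c→ p1
  p1 = c.0 | a.0 + a.0\{c,d} has moves —a→ p2, —a→ p3, —c→ p4
  p2 = 0\{c,d} has moves stopped
  p3 = c.0 | 0 has moves —c→ p5
  p4 = 0 | a.0 has moves —a→ p5
  p5 = 0 | 0 has moves stopped
Q's transition system — 6 states:
  q0 = b.(c.0 | a.0 + a.0\{c,d}) has moves —b→ q1
  q1 = c.0 | a.0 + a.0\{c,d} has moves —a→ q2, —a→ q3, —c→ q4
  q2 = 0\{c,d} has moves stopped
  q3 = c.0 | 0 has moves —c→ q5
  q4 = 0 | a.0 has moves —a→ q5
  q5 = 0 | 0 has moves stopped
Run σ = ⟨c⟩ on P: start {p0}
  after c @ step 1: {p1}
  P completes σ.
Run σ = ⟨c⟩ on Q: start {q0}
  after c @ step 1: ∅ (Q stuck)

c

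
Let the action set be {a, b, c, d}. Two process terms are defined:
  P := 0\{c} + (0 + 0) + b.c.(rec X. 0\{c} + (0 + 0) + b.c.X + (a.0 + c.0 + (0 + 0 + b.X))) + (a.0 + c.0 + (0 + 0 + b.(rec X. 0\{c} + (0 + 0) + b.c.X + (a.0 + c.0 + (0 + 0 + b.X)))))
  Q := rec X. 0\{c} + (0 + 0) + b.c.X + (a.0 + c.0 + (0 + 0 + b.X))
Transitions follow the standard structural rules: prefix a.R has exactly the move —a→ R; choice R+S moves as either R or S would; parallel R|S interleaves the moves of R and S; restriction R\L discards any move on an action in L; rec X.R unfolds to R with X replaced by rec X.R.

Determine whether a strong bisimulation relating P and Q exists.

Reachable graph of P (4 states):
  m0 = 0\{c} + (0 + 0) + b.c.(rec X. 0\{c} + (0 + 0) + b.c.X + (a.0 + c.0 + (0 + 0 + b.X))) + (a.0 + c.0 + (0 + 0 + b.(rec X. 0\{c} + (0 + 0) + b.c.X + (a.0 + c.0 + (0 + 0 + b.X))))) :: --a--▸ m1, --b--▸ m2, --b--▸ m3, --c--▸ m1
  m1 = 0 :: ∅
  m2 = c.(rec X. 0\{c} + (0 + 0) + b.c.X + (a.0 + c.0 + (0 + 0 + b.X))) :: --c--▸ m3
  m3 = rec X. 0\{c} + (0 + 0) + b.c.X + (a.0 + c.0 + (0 + 0 + b.X)) :: --a--▸ m1, --b--▸ m2, --b--▸ m3, --c--▸ m1
Reachable graph of Q (3 states):
  n0 = rec X. 0\{c} + (0 + 0) + b.c.X + (a.0 + c.0 + (0 + 0 + b.X)) :: --a--▸ n1, --b--▸ n0, --b--▸ n2, --c--▸ n1
  n1 = 0 :: ∅
  n2 = c.(rec X. 0\{c} + (0 + 0) + b.c.X + (a.0 + c.0 + (0 + 0 + b.X))) :: --c--▸ n0
Coarsest stable partition (strong bisimilarity classes):
  B0 = {m0, m3, n0}
  B1 = {m1, n1}
  B2 = {m2, n2}
m0 ∈ B0, n0 ∈ B0 → same block

bisimilar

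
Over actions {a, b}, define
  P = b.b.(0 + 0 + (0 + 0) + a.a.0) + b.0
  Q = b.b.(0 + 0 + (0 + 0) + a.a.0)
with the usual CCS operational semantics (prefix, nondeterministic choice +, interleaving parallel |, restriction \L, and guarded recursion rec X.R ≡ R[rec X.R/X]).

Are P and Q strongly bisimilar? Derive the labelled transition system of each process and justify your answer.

P ≁ Q

P's transition system — 5 states:
  p0 = b.b.(0 + 0 + (0 + 0) + a.a.0) + b.0 has moves -b-> p1, -b-> p2
  p1 = 0 has moves (no moves)
  p2 = b.(0 + 0 + (0 + 0) + a.a.0) has moves -b-> p3
  p3 = 0 + 0 + (0 + 0) + a.a.0 has moves -a-> p4
  p4 = a.0 has moves -a-> p1
Q's transition system — 5 states:
  q0 = b.b.(0 + 0 + (0 + 0) + a.a.0) has moves -b-> q1
  q1 = b.(0 + 0 + (0 + 0) + a.a.0) has moves -b-> q2
  q2 = 0 + 0 + (0 + 0) + a.a.0 has moves -a-> q3
  q3 = a.0 has moves -a-> q4
  q4 = 0 has moves (no moves)
Partition-refinement fixed point:
  B0 = {p0}
  B1 = {p2, q1}
  B2 = {p3, q2}
  B3 = {p4, q3}
  B4 = {p1, q4}
  B5 = {q0}
p0 ∈ B0, q0 ∈ B5 → different blocks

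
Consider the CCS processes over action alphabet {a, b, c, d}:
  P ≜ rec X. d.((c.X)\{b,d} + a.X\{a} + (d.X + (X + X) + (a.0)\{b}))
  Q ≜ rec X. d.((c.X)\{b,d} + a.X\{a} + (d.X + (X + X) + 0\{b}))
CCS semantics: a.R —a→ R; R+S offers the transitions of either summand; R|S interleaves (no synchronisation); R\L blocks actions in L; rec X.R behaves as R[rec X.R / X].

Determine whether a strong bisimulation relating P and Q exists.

Reachable graph of P (7 states):
  s0 = rec X. d.((c.X)\{b,d} + a.X\{a} + (d.X + (X + X) + (a.0)\{b})) :: --d--▸ s1
  s1 = (c.(rec X. d.((c.X)\{b,d} + a.X\{a} + (d.X + (X + X) + (a.0)\{b}))))\{b,d} + a.(rec X. d.((c.X)\{b,d} + a.X\{a} + (d.X + (X + X) + (a.0)\{b})))\{a} + (d.(rec X. d.((c.X)\{b,d} + a.X\{a} + (d.X + (X + X) + (a.0)\{b}))) + ((rec X. d.((c.X)\{b,d} + a.X\{a} + (d.X + (X + X) + (a.0)\{b}))) + (rec X. d.((c.X)\{b,d} + a.X\{a} + (d.X + (X + X) + (a.0)\{b})))) + (a.0)\{b}) :: --a--▸ s2, --a--▸ s3, --c--▸ s4, --d--▸ s0, --d--▸ s1
  s2 = (rec X. d.((c.X)\{b,d} + a.X\{a} + (d.X + (X + X) + (a.0)\{b})))\{a} :: --d--▸ s5
  s3 = 0\{b} :: deadlocked
  s4 = (rec X. d.((c.X)\{b,d} + a.X\{a} + (d.X + (X + X) + (a.0)\{b})))\{b,d} :: deadlocked
  s5 = ((c.(rec X. d.((c.X)\{b,d} + a.X\{a} + (d.X + (X + X) + (a.0)\{b}))))\{b,d} + a.(rec X. d.((c.X)\{b,d} + a.X\{a} + (d.X + (X + X) + (a.0)\{b})))\{a} + (d.(rec X. d.((c.X)\{b,d} + a.X\{a} + (d.X + (X + X) + (a.0)\{b}))) + ((rec X. d.((c.X)\{b,d} + a.X\{a} + (d.X + (X + X) + (a.0)\{b}))) + (rec X. d.((c.X)\{b,d} + a.X\{a} + (d.X + (X + X) + (a.0)\{b})))) + (a.0)\{b}))\{a} :: --c--▸ s6, --d--▸ s2, --d--▸ s5
  s6 = (rec X. d.((c.X)\{b,d} + a.X\{a} + (d.X + (X + X) + (a.0)\{b})))\{b,d}\{a} :: deadlocked
Reachable graph of Q (6 states):
  t0 = rec X. d.((c.X)\{b,d} + a.X\{a} + (d.X + (X + X) + 0\{b})) :: --d--▸ t1
  t1 = (c.(rec X. d.((c.X)\{b,d} + a.X\{a} + (d.X + (X + X) + 0\{b}))))\{b,d} + a.(rec X. d.((c.X)\{b,d} + a.X\{a} + (d.X + (X + X) + 0\{b})))\{a} + (d.(rec X. d.((c.X)\{b,d} + a.X\{a} + (d.X + (X + X) + 0\{b}))) + ((rec X. d.((c.X)\{b,d} + a.X\{a} + (d.X + (X + X) + 0\{b}))) + (rec X. d.((c.X)\{b,d} + a.X\{a} + (d.X + (X + X) + 0\{b})))) + 0\{b}) :: --a--▸ t2, --c--▸ t3, --d--▸ t0, --d--▸ t1
  t2 = (rec X. d.((c.X)\{b,d} + a.X\{a} + (d.X + (X + X) + 0\{b})))\{a} :: --d--▸ t4
  t3 = (rec X. d.((c.X)\{b,d} + a.X\{a} + (d.X + (X + X) + 0\{b})))\{b,d} :: deadlocked
  t4 = ((c.(rec X. d.((c.X)\{b,d} + a.X\{a} + (d.X + (X + X) + 0\{b}))))\{b,d} + a.(rec X. d.((c.X)\{b,d} + a.X\{a} + (d.X + (X + X) + 0\{b})))\{a} + (d.(rec X. d.((c.X)\{b,d} + a.X\{a} + (d.X + (X + X) + 0\{b}))) + ((rec X. d.((c.X)\{b,d} + a.X\{a} + (d.X + (X + X) + 0\{b}))) + (rec X. d.((c.X)\{b,d} + a.X\{a} + (d.X + (X + X) + 0\{b})))) + 0\{b}))\{a} :: --c--▸ t5, --d--▸ t2, --d--▸ t4
  t5 = (rec X. d.((c.X)\{b,d} + a.X\{a} + (d.X + (X + X) + 0\{b})))\{b,d}\{a} :: deadlocked
Coarsest stable partition (strong bisimilarity classes):
  B0 = {s0}
  B1 = {s1}
  B2 = {s3, s4, s6, t3, t5}
  B3 = {s2, t2}
  B4 = {s5, t4}
  B5 = {t0}
  B6 = {t1}
s0 ∈ B0, t0 ∈ B5 → different blocks

NO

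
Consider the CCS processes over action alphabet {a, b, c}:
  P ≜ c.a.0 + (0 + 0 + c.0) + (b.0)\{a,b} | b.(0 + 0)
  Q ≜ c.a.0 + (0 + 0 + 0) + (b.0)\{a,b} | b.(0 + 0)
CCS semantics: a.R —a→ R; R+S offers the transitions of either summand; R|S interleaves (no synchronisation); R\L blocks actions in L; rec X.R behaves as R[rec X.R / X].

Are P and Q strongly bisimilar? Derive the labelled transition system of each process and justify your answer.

NO

P's transition system — 4 states:
  s0 = c.a.0 + (0 + 0 + c.0) + (b.0)\{a,b} | b.(0 + 0) | -b-> s1, -c-> s2, -c-> s3
  s1 = (b.0)\{a,b} | (0 + 0) | stopped
  s2 = 0 | stopped
  s3 = a.0 | -a-> s2
Q's transition system — 4 states:
  t0 = c.a.0 + (0 + 0 + 0) + (b.0)\{a,b} | b.(0 + 0) | -b-> t1, -c-> t2
  t1 = (b.0)\{a,b} | (0 + 0) | stopped
  t2 = a.0 | -a-> t3
  t3 = 0 | stopped
Coarsest stable partition (strong bisimilarity classes):
  B0 = {s0}
  B1 = {s1, s2, t1, t3}
  B2 = {s3, t2}
  B3 = {t0}
s0 ∈ B0, t0 ∈ B3 → different blocks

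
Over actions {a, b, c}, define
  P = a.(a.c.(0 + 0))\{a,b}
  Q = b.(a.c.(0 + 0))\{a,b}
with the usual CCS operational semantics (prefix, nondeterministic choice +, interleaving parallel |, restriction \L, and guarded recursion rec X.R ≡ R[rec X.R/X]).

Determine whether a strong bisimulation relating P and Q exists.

LTS(P): 2 reachable states
  u0 = a.(a.c.(0 + 0))\{a,b} | ··a··> u1
  u1 = (a.c.(0 + 0))\{a,b} | stopped
LTS(Q): 2 reachable states
  v0 = b.(a.c.(0 + 0))\{a,b} | ··b··> v1
  v1 = (a.c.(0 + 0))\{a,b} | stopped
Coarsest stable partition (strong bisimilarity classes):
  B0 = {u0}
  B1 = {u1, v1}
  B2 = {v0}
u0 ∈ B0, v0 ∈ B2 → different blocks

not bisimilar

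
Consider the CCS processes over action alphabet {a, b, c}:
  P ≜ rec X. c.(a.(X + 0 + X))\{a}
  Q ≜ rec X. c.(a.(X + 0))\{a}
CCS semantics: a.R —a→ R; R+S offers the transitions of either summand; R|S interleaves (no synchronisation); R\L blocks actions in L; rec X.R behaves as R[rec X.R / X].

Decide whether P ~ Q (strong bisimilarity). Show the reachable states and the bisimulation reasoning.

LTS(P): 2 reachable states
  p0 = rec X. c.(a.(X + 0 + X))\{a} :: -c-> p1
  p1 = (a.((rec X. c.(a.(X + 0 + X))\{a}) + 0 + (rec X. c.(a.(X + 0 + X))\{a})))\{a} :: ∅
LTS(Q): 2 reachable states
  q0 = rec X. c.(a.(X + 0))\{a} :: -c-> q1
  q1 = (a.((rec X. c.(a.(X + 0))\{a}) + 0))\{a} :: ∅
Coarsest stable partition (strong bisimilarity classes):
  B0 = {p0, q0}
  B1 = {p1, q1}
p0 ∈ B0, q0 ∈ B0 → same block

P ~ Q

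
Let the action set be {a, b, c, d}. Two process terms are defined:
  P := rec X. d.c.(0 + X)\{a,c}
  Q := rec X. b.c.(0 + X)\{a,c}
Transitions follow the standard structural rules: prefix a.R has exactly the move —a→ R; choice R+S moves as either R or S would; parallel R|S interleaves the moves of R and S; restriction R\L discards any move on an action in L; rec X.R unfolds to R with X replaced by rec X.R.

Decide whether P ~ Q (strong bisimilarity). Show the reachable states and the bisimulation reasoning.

P's transition system — 4 states:
  s0 = rec X. d.c.(0 + X)\{a,c} → ··d··> s1
  s1 = c.(0 + (rec X. d.c.(0 + X)\{a,c}))\{a,c} → ··c··> s2
  s2 = (0 + (rec X. d.c.(0 + X)\{a,c}))\{a,c} → ··d··> s3
  s3 = (c.(0 + (rec X. d.c.(0 + X)\{a,c}))\{a,c})\{a,c} → ∅
Q's transition system — 4 states:
  t0 = rec X. b.c.(0 + X)\{a,c} → ··b··> t1
  t1 = c.(0 + (rec X. b.c.(0 + X)\{a,c}))\{a,c} → ··c··> t2
  t2 = (0 + (rec X. b.c.(0 + X)\{a,c}))\{a,c} → ··b··> t3
  t3 = (c.(0 + (rec X. b.c.(0 + X)\{a,c}))\{a,c})\{a,c} → ∅
Coarsest stable partition (strong bisimilarity classes):
  B0 = {s0}
  B1 = {s1}
  B2 = {s2}
  B3 = {s3, t3}
  B4 = {t0}
  B5 = {t1}
  B6 = {t2}
s0 ∈ B0, t0 ∈ B4 → different blocks

P ≁ Q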